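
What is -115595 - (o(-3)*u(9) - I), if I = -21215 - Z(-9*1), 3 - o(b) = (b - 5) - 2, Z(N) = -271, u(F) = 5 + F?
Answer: -136721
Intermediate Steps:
o(b) = 10 - b (o(b) = 3 - ((b - 5) - 2) = 3 - ((-5 + b) - 2) = 3 - (-7 + b) = 3 + (7 - b) = 10 - b)
I = -20944 (I = -21215 - 1*(-271) = -21215 + 271 = -20944)
-115595 - (o(-3)*u(9) - I) = -115595 - ((10 - 1*(-3))*(5 + 9) - 1*(-20944)) = -115595 - ((10 + 3)*14 + 20944) = -115595 - (13*14 + 20944) = -115595 - (182 + 20944) = -115595 - 1*21126 = -115595 - 21126 = -136721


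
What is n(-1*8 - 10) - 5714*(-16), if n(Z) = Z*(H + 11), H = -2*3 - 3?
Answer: 91388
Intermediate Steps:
H = -9 (H = -6 - 3 = -9)
n(Z) = 2*Z (n(Z) = Z*(-9 + 11) = Z*2 = 2*Z)
n(-1*8 - 10) - 5714*(-16) = 2*(-1*8 - 10) - 5714*(-16) = 2*(-8 - 10) + 91424 = 2*(-18) + 91424 = -36 + 91424 = 91388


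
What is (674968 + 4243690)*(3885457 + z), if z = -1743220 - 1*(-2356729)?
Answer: 22128875107628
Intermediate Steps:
z = 613509 (z = -1743220 + 2356729 = 613509)
(674968 + 4243690)*(3885457 + z) = (674968 + 4243690)*(3885457 + 613509) = 4918658*4498966 = 22128875107628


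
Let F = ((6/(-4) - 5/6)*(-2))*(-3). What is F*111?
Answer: -1554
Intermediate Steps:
F = -14 (F = ((6*(-¼) - 5*⅙)*(-2))*(-3) = ((-3/2 - ⅚)*(-2))*(-3) = -7/3*(-2)*(-3) = (14/3)*(-3) = -14)
F*111 = -14*111 = -1554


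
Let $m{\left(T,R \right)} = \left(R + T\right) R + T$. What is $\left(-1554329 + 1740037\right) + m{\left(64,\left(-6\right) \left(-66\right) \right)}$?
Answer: $367932$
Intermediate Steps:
$m{\left(T,R \right)} = T + R \left(R + T\right)$ ($m{\left(T,R \right)} = R \left(R + T\right) + T = T + R \left(R + T\right)$)
$\left(-1554329 + 1740037\right) + m{\left(64,\left(-6\right) \left(-66\right) \right)} = \left(-1554329 + 1740037\right) + \left(64 + \left(\left(-6\right) \left(-66\right)\right)^{2} + \left(-6\right) \left(-66\right) 64\right) = 185708 + \left(64 + 396^{2} + 396 \cdot 64\right) = 185708 + \left(64 + 156816 + 25344\right) = 185708 + 182224 = 367932$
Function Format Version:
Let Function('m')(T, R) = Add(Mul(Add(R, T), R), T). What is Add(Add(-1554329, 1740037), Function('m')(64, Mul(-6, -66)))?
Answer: 367932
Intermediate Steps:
Function('m')(T, R) = Add(T, Mul(R, Add(R, T))) (Function('m')(T, R) = Add(Mul(R, Add(R, T)), T) = Add(T, Mul(R, Add(R, T))))
Add(Add(-1554329, 1740037), Function('m')(64, Mul(-6, -66))) = Add(Add(-1554329, 1740037), Add(64, Pow(Mul(-6, -66), 2), Mul(Mul(-6, -66), 64))) = Add(185708, Add(64, Pow(396, 2), Mul(396, 64))) = Add(185708, Add(64, 156816, 25344)) = Add(185708, 182224) = 367932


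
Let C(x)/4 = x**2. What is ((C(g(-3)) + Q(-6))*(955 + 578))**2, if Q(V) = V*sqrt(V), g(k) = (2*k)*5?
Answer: 30456645820776 - 101523844800*I*sqrt(6) ≈ 3.0457e+13 - 2.4868e+11*I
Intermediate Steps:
g(k) = 10*k
Q(V) = V**(3/2)
C(x) = 4*x**2
((C(g(-3)) + Q(-6))*(955 + 578))**2 = ((4*(10*(-3))**2 + (-6)**(3/2))*(955 + 578))**2 = ((4*(-30)**2 - 6*I*sqrt(6))*1533)**2 = ((4*900 - 6*I*sqrt(6))*1533)**2 = ((3600 - 6*I*sqrt(6))*1533)**2 = (5518800 - 9198*I*sqrt(6))**2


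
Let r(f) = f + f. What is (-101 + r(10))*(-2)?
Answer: 162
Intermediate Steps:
r(f) = 2*f
(-101 + r(10))*(-2) = (-101 + 2*10)*(-2) = (-101 + 20)*(-2) = -81*(-2) = 162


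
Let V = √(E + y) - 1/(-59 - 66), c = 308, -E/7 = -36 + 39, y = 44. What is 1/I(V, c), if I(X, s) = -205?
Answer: -1/205 ≈ -0.0048781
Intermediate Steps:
E = -21 (E = -7*(-36 + 39) = -7*3 = -21)
V = 1/125 + √23 (V = √(-21 + 44) - 1/(-59 - 66) = √23 - 1/(-125) = √23 - 1*(-1/125) = √23 + 1/125 = 1/125 + √23 ≈ 4.8038)
1/I(V, c) = 1/(-205) = -1/205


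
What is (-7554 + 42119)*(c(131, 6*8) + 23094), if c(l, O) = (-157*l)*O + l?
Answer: -33320348915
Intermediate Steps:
c(l, O) = l - 157*O*l (c(l, O) = -157*O*l + l = l - 157*O*l)
(-7554 + 42119)*(c(131, 6*8) + 23094) = (-7554 + 42119)*(131*(1 - 942*8) + 23094) = 34565*(131*(1 - 157*48) + 23094) = 34565*(131*(1 - 7536) + 23094) = 34565*(131*(-7535) + 23094) = 34565*(-987085 + 23094) = 34565*(-963991) = -33320348915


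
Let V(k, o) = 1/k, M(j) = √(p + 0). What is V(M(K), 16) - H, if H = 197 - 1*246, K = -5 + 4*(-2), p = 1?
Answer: 50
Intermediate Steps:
K = -13 (K = -5 - 8 = -13)
H = -49 (H = 197 - 246 = -49)
M(j) = 1 (M(j) = √(1 + 0) = √1 = 1)
V(M(K), 16) - H = 1/1 - 1*(-49) = 1 + 49 = 50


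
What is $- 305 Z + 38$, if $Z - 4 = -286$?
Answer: $86048$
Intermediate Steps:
$Z = -282$ ($Z = 4 - 286 = -282$)
$- 305 Z + 38 = \left(-305\right) \left(-282\right) + 38 = 86010 + 38 = 86048$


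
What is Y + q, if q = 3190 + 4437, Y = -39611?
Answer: -31984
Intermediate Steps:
q = 7627
Y + q = -39611 + 7627 = -31984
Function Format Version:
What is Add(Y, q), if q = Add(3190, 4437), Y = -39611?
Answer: -31984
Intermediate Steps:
q = 7627
Add(Y, q) = Add(-39611, 7627) = -31984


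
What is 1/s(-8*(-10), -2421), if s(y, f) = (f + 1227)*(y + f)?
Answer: 1/2795154 ≈ 3.5776e-7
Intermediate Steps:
s(y, f) = (1227 + f)*(f + y)
1/s(-8*(-10), -2421) = 1/((-2421)**2 + 1227*(-2421) + 1227*(-8*(-10)) - (-19368)*(-10)) = 1/(5861241 - 2970567 + 1227*80 - 2421*80) = 1/(5861241 - 2970567 + 98160 - 193680) = 1/2795154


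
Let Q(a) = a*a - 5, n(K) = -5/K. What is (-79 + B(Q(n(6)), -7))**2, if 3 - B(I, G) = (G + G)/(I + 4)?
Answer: 1795600/121 ≈ 14840.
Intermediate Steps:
Q(a) = -5 + a**2 (Q(a) = a**2 - 5 = -5 + a**2)
B(I, G) = 3 - 2*G/(4 + I) (B(I, G) = 3 - (G + G)/(I + 4) = 3 - 2*G/(4 + I))
(-79 + B(Q(n(6)), -7))**2 = (-79 + (12 - 2*(-7) + 3*(-5 + (-5/6)**2))/(4 + (-5 + (-5/6)**2)))**2 = (-79 + (12 + 14 + 3*(-5 + (-5*1/6)**2))/(4 + (-5 + (-5*1/6)**2)))**2 = (-79 + (12 + 14 + 3*(-5 + (-5/6)**2))/(4 + (-5 + (-5/6)**2)))**2 = (-79 + (12 + 14 + 3*(-5 + 25/36))/(4 + (-5 + 25/36)))**2 = (-79 + (12 + 14 + 3*(-155/36))/(4 - 155/36))**2 = (-79 + (12 + 14 - 155/12)/(-11/36))**2 = (-79 - 36/11*157/12)**2 = (-79 - 471/11)**2 = (-1340/11)**2 = 1795600/121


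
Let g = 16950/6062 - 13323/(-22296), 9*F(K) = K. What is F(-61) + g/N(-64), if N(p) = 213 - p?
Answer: -379940423785/56158295256 ≈ -6.7655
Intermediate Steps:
F(K) = K/9
g = 76446871/22526392 (g = 16950*(1/6062) - 13323*(-1/22296) = 8475/3031 + 4441/7432 = 76446871/22526392 ≈ 3.3937)
F(-61) + g/N(-64) = (⅑)*(-61) + 76446871/(22526392*(213 - 1*(-64))) = -61/9 + 76446871/(22526392*(213 + 64)) = -61/9 + (76446871/22526392)/277 = -61/9 + (76446871/22526392)*(1/277) = -61/9 + 76446871/6239810584 = -379940423785/56158295256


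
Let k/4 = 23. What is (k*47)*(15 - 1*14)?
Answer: 4324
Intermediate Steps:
k = 92 (k = 4*23 = 92)
(k*47)*(15 - 1*14) = (92*47)*(15 - 1*14) = 4324*(15 - 14) = 4324*1 = 4324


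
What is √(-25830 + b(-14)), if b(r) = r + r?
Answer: I*√25858 ≈ 160.8*I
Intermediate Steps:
b(r) = 2*r
√(-25830 + b(-14)) = √(-25830 + 2*(-14)) = √(-25830 - 28) = √(-25858) = I*√25858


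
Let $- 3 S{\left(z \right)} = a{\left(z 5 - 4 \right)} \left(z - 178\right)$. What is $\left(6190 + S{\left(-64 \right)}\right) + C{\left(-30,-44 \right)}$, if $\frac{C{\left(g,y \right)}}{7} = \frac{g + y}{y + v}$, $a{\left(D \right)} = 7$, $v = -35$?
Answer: $\frac{1602410}{237} \approx 6761.2$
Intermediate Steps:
$S{\left(z \right)} = \frac{1246}{3} - \frac{7 z}{3}$ ($S{\left(z \right)} = - \frac{7 \left(z - 178\right)}{3} = - \frac{7 \left(-178 + z\right)}{3} = - \frac{-1246 + 7 z}{3} = \frac{1246}{3} - \frac{7 z}{3}$)
$C{\left(g,y \right)} = \frac{7 \left(g + y\right)}{-35 + y}$ ($C{\left(g,y \right)} = 7 \frac{g + y}{y - 35} = 7 \frac{g + y}{-35 + y} = \frac{7 \left(g + y\right)}{-35 + y}$)
$\left(6190 + S{\left(-64 \right)}\right) + C{\left(-30,-44 \right)} = \left(6190 + \left(\frac{1246}{3} - - \frac{448}{3}\right)\right) + \frac{7 \left(-30 - 44\right)}{-35 - 44} = \left(6190 + \left(\frac{1246}{3} + \frac{448}{3}\right)\right) + 7 \frac{1}{-79} \left(-74\right) = \left(6190 + \frac{1694}{3}\right) + 7 \left(- \frac{1}{79}\right) \left(-74\right) = \frac{20264}{3} + \frac{518}{79} = \frac{1602410}{237}$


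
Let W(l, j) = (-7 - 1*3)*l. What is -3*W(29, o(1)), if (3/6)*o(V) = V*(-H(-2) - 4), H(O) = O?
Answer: 870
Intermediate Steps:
o(V) = -4*V (o(V) = 2*(V*(-1*(-2) - 4)) = 2*(V*(2 - 4)) = 2*(V*(-2)) = 2*(-2*V) = -4*V)
W(l, j) = -10*l (W(l, j) = (-7 - 3)*l = -10*l)
-3*W(29, o(1)) = -(-30)*29 = -3*(-290) = 870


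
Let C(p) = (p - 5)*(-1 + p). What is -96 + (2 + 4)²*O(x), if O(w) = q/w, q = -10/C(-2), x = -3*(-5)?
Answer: -680/7 ≈ -97.143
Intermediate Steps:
C(p) = (-1 + p)*(-5 + p) (C(p) = (-5 + p)*(-1 + p) = (-1 + p)*(-5 + p))
x = 15
q = -10/21 (q = -10/(5 + (-2)² - 6*(-2)) = -10/(5 + 4 + 12) = -10/21 ≈ -0.47619)
O(w) = -10/(21*w)
-96 + (2 + 4)²*O(x) = -96 + (2 + 4)²*(-10/21/15) = -96 + 6²*(-10/21*1/15) = -96 + 36*(-2/63) = -96 - 8/7 = -680/7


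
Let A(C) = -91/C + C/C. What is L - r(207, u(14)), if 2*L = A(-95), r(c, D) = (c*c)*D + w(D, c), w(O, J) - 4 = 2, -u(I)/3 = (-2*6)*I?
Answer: -2051610597/95 ≈ -2.1596e+7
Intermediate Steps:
u(I) = 36*I (u(I) = -3*(-2*6)*I = -(-36)*I = 36*I)
w(O, J) = 6 (w(O, J) = 4 + 2 = 6)
r(c, D) = 6 + D*c² (r(c, D) = (c*c)*D + 6 = c²*D + 6 = D*c² + 6 = 6 + D*c²)
A(C) = 1 - 91/C (A(C) = -91/C + 1 = 1 - 91/C)
L = 93/95 (L = ((-91 - 95)/(-95))/2 = (-1/95*(-186))/2 = (½)*(186/95) = 93/95 ≈ 0.97895)
L - r(207, u(14)) = 93/95 - (6 + (36*14)*207²) = 93/95 - (6 + 504*42849) = 93/95 - (6 + 21595896) = 93/95 - 1*21595902 = 93/95 - 21595902 = -2051610597/95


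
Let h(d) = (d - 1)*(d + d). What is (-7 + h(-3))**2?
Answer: 289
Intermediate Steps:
h(d) = 2*d*(-1 + d) (h(d) = (-1 + d)*(2*d) = 2*d*(-1 + d))
(-7 + h(-3))**2 = (-7 + 2*(-3)*(-1 - 3))**2 = (-7 + 2*(-3)*(-4))**2 = (-7 + 24)**2 = 17**2 = 289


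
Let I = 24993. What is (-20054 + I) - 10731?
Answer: -5792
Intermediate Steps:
(-20054 + I) - 10731 = (-20054 + 24993) - 10731 = 4939 - 10731 = -5792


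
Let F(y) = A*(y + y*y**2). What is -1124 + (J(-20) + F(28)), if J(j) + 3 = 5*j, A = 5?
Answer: 108673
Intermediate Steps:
J(j) = -3 + 5*j
F(y) = 5*y + 5*y**3 (F(y) = 5*(y + y*y**2) = 5*(y + y**3) = 5*y + 5*y**3)
-1124 + (J(-20) + F(28)) = -1124 + ((-3 + 5*(-20)) + 5*28*(1 + 28**2)) = -1124 + ((-3 - 100) + 5*28*(1 + 784)) = -1124 + (-103 + 5*28*785) = -1124 + (-103 + 109900) = -1124 + 109797 = 108673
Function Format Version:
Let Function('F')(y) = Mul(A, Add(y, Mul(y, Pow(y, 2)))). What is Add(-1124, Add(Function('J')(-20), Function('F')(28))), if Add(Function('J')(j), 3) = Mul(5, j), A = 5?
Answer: 108673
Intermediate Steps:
Function('J')(j) = Add(-3, Mul(5, j))
Function('F')(y) = Add(Mul(5, y), Mul(5, Pow(y, 3))) (Function('F')(y) = Mul(5, Add(y, Mul(y, Pow(y, 2)))) = Mul(5, Add(y, Pow(y, 3))) = Add(Mul(5, y), Mul(5, Pow(y, 3))))
Add(-1124, Add(Function('J')(-20), Function('F')(28))) = Add(-1124, Add(Add(-3, Mul(5, -20)), Mul(5, 28, Add(1, Pow(28, 2))))) = Add(-1124, Add(Add(-3, -100), Mul(5, 28, Add(1, 784)))) = Add(-1124, Add(-103, Mul(5, 28, 785))) = Add(-1124, Add(-103, 109900)) = Add(-1124, 109797) = 108673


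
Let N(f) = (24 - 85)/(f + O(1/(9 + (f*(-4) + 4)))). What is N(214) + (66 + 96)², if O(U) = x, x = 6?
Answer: 5773619/220 ≈ 26244.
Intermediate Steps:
O(U) = 6
N(f) = -61/(6 + f) (N(f) = (24 - 85)/(f + 6) = -61/(6 + f))
N(214) + (66 + 96)² = -61/(6 + 214) + (66 + 96)² = -61/220 + 162² = -61*1/220 + 26244 = -61/220 + 26244 = 5773619/220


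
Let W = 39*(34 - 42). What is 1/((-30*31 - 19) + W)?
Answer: -1/1261 ≈ -0.00079302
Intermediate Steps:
W = -312 (W = 39*(-8) = -312)
1/((-30*31 - 19) + W) = 1/((-30*31 - 19) - 312) = 1/((-930 - 19) - 312) = 1/(-949 - 312) = 1/(-1261) = -1/1261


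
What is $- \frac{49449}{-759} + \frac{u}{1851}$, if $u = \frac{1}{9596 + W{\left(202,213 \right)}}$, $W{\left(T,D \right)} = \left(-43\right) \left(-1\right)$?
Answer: $\frac{294086208340}{4513972617} \approx 65.15$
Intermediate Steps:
$W{\left(T,D \right)} = 43$
$u = \frac{1}{9639}$ ($u = \frac{1}{9596 + 43} = \frac{1}{9639} \approx 0.00010375$)
$- \frac{49449}{-759} + \frac{u}{1851} = - \frac{49449}{-759} + \frac{1}{9639 \cdot 1851} = \left(-49449\right) \left(- \frac{1}{759}\right) + \frac{1}{9639} \cdot \frac{1}{1851} = \frac{16483}{253} + \frac{1}{17841789} = \frac{294086208340}{4513972617}$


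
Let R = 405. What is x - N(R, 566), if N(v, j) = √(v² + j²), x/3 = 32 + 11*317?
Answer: 10557 - √484381 ≈ 9861.0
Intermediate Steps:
x = 10557 (x = 3*(32 + 11*317) = 3*(32 + 3487) = 3*3519 = 10557)
N(v, j) = √(j² + v²)
x - N(R, 566) = 10557 - √(566² + 405²) = 10557 - √(320356 + 164025) = 10557 - √484381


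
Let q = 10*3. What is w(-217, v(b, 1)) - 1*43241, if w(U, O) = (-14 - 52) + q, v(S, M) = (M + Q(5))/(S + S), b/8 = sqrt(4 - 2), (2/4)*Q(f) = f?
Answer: -43277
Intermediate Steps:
Q(f) = 2*f
q = 30
b = 8*sqrt(2) (b = 8*sqrt(4 - 2) = 8*sqrt(2) ≈ 11.314)
v(S, M) = (10 + M)/(2*S) (v(S, M) = (M + 2*5)/(S + S) = (M + 10)/((2*S)) = (10 + M)*(1/(2*S)) = (10 + M)/(2*S))
w(U, O) = -36 (w(U, O) = (-14 - 52) + 30 = -66 + 30 = -36)
w(-217, v(b, 1)) - 1*43241 = -36 - 1*43241 = -36 - 43241 = -43277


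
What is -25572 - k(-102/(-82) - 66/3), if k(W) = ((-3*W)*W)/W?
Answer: -1051005/41 ≈ -25634.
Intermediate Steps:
k(W) = -3*W (k(W) = (-3*W²)/W = -3*W)
-25572 - k(-102/(-82) - 66/3) = -25572 - (-3)*(-102/(-82) - 66/3) = -25572 - (-3)*(-102*(-1/82) - 66*⅓) = -25572 - (-3)*(51/41 - 22) = -25572 - (-3)*(-851)/41 = -25572 - 1*2553/41 = -25572 - 2553/41 = -1051005/41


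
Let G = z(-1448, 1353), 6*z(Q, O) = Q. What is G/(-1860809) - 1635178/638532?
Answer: -1521299919973/594093046194 ≈ -2.5607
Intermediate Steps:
z(Q, O) = Q/6
G = -724/3 (G = (⅙)*(-1448) = -724/3 ≈ -241.33)
G/(-1860809) - 1635178/638532 = -724/3/(-1860809) - 1635178/638532 = -724/3*(-1/1860809) - 1635178*1/638532 = 724/5582427 - 817589/319266 = -1521299919973/594093046194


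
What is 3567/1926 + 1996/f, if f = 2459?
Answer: 4205183/1578678 ≈ 2.6637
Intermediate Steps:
3567/1926 + 1996/f = 3567/1926 + 1996/2459 = 3567*(1/1926) + 1996*(1/2459) = 1189/642 + 1996/2459 = 4205183/1578678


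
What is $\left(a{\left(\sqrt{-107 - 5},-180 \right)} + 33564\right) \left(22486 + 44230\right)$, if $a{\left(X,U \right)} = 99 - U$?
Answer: $2257869588$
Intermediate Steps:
$\left(a{\left(\sqrt{-107 - 5},-180 \right)} + 33564\right) \left(22486 + 44230\right) = \left(\left(99 - -180\right) + 33564\right) \left(22486 + 44230\right) = \left(\left(99 + 180\right) + 33564\right) 66716 = \left(279 + 33564\right) 66716 = 33843 \cdot 66716 = 2257869588$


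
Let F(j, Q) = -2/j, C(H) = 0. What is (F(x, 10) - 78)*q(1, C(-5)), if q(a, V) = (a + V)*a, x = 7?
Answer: -548/7 ≈ -78.286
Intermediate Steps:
q(a, V) = a*(V + a) (q(a, V) = (V + a)*a = a*(V + a))
(F(x, 10) - 78)*q(1, C(-5)) = (-2/7 - 78)*(1*(0 + 1)) = (-2*⅐ - 78)*(1*1) = (-2/7 - 78)*1 = -548/7*1 = -548/7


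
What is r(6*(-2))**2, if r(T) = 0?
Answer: 0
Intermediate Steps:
r(6*(-2))**2 = 0**2 = 0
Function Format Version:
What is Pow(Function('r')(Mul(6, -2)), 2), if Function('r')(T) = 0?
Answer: 0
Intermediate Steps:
Pow(Function('r')(Mul(6, -2)), 2) = Pow(0, 2) = 0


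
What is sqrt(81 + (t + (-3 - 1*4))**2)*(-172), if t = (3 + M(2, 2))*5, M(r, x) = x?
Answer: -1548*sqrt(5) ≈ -3461.4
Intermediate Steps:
t = 25 (t = (3 + 2)*5 = 5*5 = 25)
sqrt(81 + (t + (-3 - 1*4))**2)*(-172) = sqrt(81 + (25 + (-3 - 1*4))**2)*(-172) = sqrt(81 + (25 + (-3 - 4))**2)*(-172) = sqrt(81 + (25 - 7)**2)*(-172) = sqrt(81 + 18**2)*(-172) = sqrt(81 + 324)*(-172) = sqrt(405)*(-172) = (9*sqrt(5))*(-172) = -1548*sqrt(5)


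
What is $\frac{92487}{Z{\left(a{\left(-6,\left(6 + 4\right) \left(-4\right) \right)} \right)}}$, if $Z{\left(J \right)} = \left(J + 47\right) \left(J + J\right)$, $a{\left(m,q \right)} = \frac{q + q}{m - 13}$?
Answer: $\frac{33387807}{155680} \approx 214.46$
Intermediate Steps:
$a{\left(m,q \right)} = \frac{2 q}{-13 + m}$
$Z{\left(J \right)} = 2 J \left(47 + J\right)$ ($Z{\left(J \right)} = \left(47 + J\right) 2 J = 2 J \left(47 + J\right)$)
$\frac{92487}{Z{\left(a{\left(-6,\left(6 + 4\right) \left(-4\right) \right)} \right)}} = \frac{92487}{2 \frac{2 \left(6 + 4\right) \left(-4\right)}{-13 - 6} \left(47 + \frac{2 \left(6 + 4\right) \left(-4\right)}{-13 - 6}\right)} = \frac{92487}{2 \frac{2 \cdot 10 \left(-4\right)}{-19} \left(47 + \frac{2 \cdot 10 \left(-4\right)}{-19}\right)} = \frac{92487}{2 \cdot 2 \left(-40\right) \left(- \frac{1}{19}\right) \left(47 + 2 \left(-40\right) \left(- \frac{1}{19}\right)\right)} = \frac{92487}{2 \cdot \frac{80}{19} \left(47 + \frac{80}{19}\right)} = \frac{92487}{2 \cdot \frac{80}{19} \cdot \frac{973}{19}} = \frac{92487}{\frac{155680}{361}} = 92487 \cdot \frac{361}{155680} = \frac{33387807}{155680}$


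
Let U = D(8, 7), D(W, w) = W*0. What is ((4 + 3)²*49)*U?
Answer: 0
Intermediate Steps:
D(W, w) = 0
U = 0
((4 + 3)²*49)*U = ((4 + 3)²*49)*0 = (7²*49)*0 = (49*49)*0 = 2401*0 = 0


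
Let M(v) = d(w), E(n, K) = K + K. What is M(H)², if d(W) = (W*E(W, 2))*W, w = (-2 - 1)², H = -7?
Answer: 104976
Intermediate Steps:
E(n, K) = 2*K
w = 9 (w = (-3)² = 9)
d(W) = 4*W² (d(W) = (W*(2*2))*W = (W*4)*W = (4*W)*W = 4*W²)
M(v) = 324 (M(v) = 4*9² = 4*81 = 324)
M(H)² = 324² = 104976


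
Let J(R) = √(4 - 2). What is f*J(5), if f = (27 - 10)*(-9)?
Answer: -153*√2 ≈ -216.37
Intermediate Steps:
f = -153 (f = 17*(-9) = -153)
J(R) = √2
f*J(5) = -153*√2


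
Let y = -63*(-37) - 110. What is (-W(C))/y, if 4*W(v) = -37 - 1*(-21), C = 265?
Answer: 4/2221 ≈ 0.0018010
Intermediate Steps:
y = 2221 (y = 2331 - 110 = 2221)
W(v) = -4 (W(v) = (-37 - 1*(-21))/4 = (-37 + 21)/4 = (¼)*(-16) = -4)
(-W(C))/y = -1*(-4)/2221 = 4*(1/2221) = 4/2221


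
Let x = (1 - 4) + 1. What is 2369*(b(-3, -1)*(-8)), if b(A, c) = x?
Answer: 37904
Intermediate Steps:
x = -2 (x = -3 + 1 = -2)
b(A, c) = -2
2369*(b(-3, -1)*(-8)) = 2369*(-2*(-8)) = 2369*16 = 37904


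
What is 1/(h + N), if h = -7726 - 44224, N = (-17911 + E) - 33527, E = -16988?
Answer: -1/120376 ≈ -8.3073e-6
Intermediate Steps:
N = -68426 (N = (-17911 - 16988) - 33527 = -34899 - 33527 = -68426)
h = -51950
1/(h + N) = 1/(-51950 - 68426) = 1/(-120376) = -1/120376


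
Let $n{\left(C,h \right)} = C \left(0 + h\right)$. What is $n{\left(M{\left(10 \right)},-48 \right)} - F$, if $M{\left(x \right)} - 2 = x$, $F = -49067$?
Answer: $48491$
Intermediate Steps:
$M{\left(x \right)} = 2 + x$
$n{\left(C,h \right)} = C h$
$n{\left(M{\left(10 \right)},-48 \right)} - F = \left(2 + 10\right) \left(-48\right) - -49067 = 12 \left(-48\right) + 49067 = -576 + 49067 = 48491$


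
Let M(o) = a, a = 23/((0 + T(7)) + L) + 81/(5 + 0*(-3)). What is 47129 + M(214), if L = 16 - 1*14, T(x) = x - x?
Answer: 471567/10 ≈ 47157.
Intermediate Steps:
T(x) = 0
L = 2 (L = 16 - 14 = 2)
a = 277/10 (a = 23/((0 + 0) + 2) + 81/(5 + 0*(-3)) = 23/(0 + 2) + 81/(5 + 0) = 23/2 + 81/5 = 277/10 ≈ 27.700)
M(o) = 277/10
47129 + M(214) = 47129 + 277/10 = 471567/10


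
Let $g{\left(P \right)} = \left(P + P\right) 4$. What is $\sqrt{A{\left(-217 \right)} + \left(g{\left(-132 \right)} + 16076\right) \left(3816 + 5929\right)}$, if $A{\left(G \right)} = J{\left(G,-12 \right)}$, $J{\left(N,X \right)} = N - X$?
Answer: $\sqrt{146369695} \approx 12098.0$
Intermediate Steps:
$g{\left(P \right)} = 8 P$ ($g{\left(P \right)} = 2 P 4 = 8 P$)
$A{\left(G \right)} = 12 + G$ ($A{\left(G \right)} = G - -12 = G + 12 = 12 + G$)
$\sqrt{A{\left(-217 \right)} + \left(g{\left(-132 \right)} + 16076\right) \left(3816 + 5929\right)} = \sqrt{\left(12 - 217\right) + \left(8 \left(-132\right) + 16076\right) \left(3816 + 5929\right)} = \sqrt{-205 + \left(-1056 + 16076\right) 9745} = \sqrt{-205 + 15020 \cdot 9745} = \sqrt{-205 + 146369900} = \sqrt{146369695}$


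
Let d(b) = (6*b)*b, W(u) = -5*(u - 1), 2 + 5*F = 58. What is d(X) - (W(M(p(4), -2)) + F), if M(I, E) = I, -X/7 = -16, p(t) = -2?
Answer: 376189/5 ≈ 75238.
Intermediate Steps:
F = 56/5 (F = -2/5 + (1/5)*58 = -2/5 + 58/5 = 56/5 ≈ 11.200)
X = 112 (X = -7*(-16) = 112)
W(u) = 5 - 5*u (W(u) = -5*(-1 + u) = 5 - 5*u)
d(b) = 6*b**2
d(X) - (W(M(p(4), -2)) + F) = 6*112**2 - ((5 - 5*(-2)) + 56/5) = 6*12544 - ((5 + 10) + 56/5) = 75264 - (15 + 56/5) = 75264 - 1*131/5 = 75264 - 131/5 = 376189/5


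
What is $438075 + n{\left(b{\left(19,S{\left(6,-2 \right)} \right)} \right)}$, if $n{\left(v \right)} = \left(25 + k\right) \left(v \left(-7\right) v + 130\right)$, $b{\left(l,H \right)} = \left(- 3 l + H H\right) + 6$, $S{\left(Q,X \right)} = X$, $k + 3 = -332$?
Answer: $5191305$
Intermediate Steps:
$k = -335$ ($k = -3 - 332 = -335$)
$b{\left(l,H \right)} = 6 + H^{2} - 3 l$ ($b{\left(l,H \right)} = \left(- 3 l + H^{2}\right) + 6 = \left(H^{2} - 3 l\right) + 6 = 6 + H^{2} - 3 l$)
$n{\left(v \right)} = -40300 + 2170 v^{2}$ ($n{\left(v \right)} = \left(25 - 335\right) \left(v \left(-7\right) v + 130\right) = - 310 \left(- 7 v v + 130\right) = - 310 \left(- 7 v^{2} + 130\right) = - 310 \left(130 - 7 v^{2}\right) = -40300 + 2170 v^{2}$)
$438075 + n{\left(b{\left(19,S{\left(6,-2 \right)} \right)} \right)} = 438075 - \left(40300 - 2170 \left(6 + \left(-2\right)^{2} - 57\right)^{2}\right) = 438075 - \left(40300 - 2170 \left(6 + 4 - 57\right)^{2}\right) = 438075 - \left(40300 - 2170 \left(-47\right)^{2}\right) = 438075 + \left(-40300 + 2170 \cdot 2209\right) = 438075 + \left(-40300 + 4793530\right) = 438075 + 4753230 = 5191305$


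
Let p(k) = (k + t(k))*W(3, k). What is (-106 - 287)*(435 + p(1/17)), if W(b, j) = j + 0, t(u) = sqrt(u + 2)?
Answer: -49406388/289 - 393*sqrt(595)/289 ≈ -1.7099e+5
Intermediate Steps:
t(u) = sqrt(2 + u)
W(b, j) = j
p(k) = k*(k + sqrt(2 + k)) (p(k) = (k + sqrt(2 + k))*k = k*(k + sqrt(2 + k)))
(-106 - 287)*(435 + p(1/17)) = (-106 - 287)*(435 + (1/17 + sqrt(2 + 1/17))/17) = -393*(435 + (1/17 + sqrt(2 + 1/17))/17) = -393*(435 + (1/17 + sqrt(35/17))/17) = -393*(435 + (1/17 + sqrt(595)/17)/17) = -393*(435 + (1/289 + sqrt(595)/289)) = -393*(125716/289 + sqrt(595)/289) = -49406388/289 - 393*sqrt(595)/289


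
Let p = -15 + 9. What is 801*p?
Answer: -4806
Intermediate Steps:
p = -6
801*p = 801*(-6) = -4806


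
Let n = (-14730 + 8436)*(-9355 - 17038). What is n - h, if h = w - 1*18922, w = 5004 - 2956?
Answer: 166134416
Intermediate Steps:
n = 166117542 (n = -6294*(-26393) = 166117542)
w = 2048
h = -16874 (h = 2048 - 1*18922 = 2048 - 18922 = -16874)
n - h = 166117542 - 1*(-16874) = 166117542 + 16874 = 166134416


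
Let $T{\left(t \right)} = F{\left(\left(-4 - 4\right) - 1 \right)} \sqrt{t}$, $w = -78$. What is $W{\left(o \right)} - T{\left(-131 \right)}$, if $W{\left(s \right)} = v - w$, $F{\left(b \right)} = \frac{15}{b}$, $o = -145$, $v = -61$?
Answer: $17 + \frac{5 i \sqrt{131}}{3} \approx 17.0 + 19.076 i$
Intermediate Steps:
$W{\left(s \right)} = 17$ ($W{\left(s \right)} = -61 - -78 = -61 + 78 = 17$)
$T{\left(t \right)} = - \frac{5 \sqrt{t}}{3}$ ($T{\left(t \right)} = \frac{15}{\left(-4 - 4\right) - 1} \sqrt{t} = \frac{15}{-8 - 1} \sqrt{t} = \frac{15}{-9} \sqrt{t} = 15 \left(- \frac{1}{9}\right) \sqrt{t} = - \frac{5 \sqrt{t}}{3}$)
$W{\left(o \right)} - T{\left(-131 \right)} = 17 - - \frac{5 \sqrt{-131}}{3} = 17 - - \frac{5 i \sqrt{131}}{3} = 17 + \frac{5 i \sqrt{131}}{3}$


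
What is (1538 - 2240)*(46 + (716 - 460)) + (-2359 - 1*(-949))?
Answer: -213414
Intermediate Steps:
(1538 - 2240)*(46 + (716 - 460)) + (-2359 - 1*(-949)) = -702*(46 + 256) + (-2359 + 949) = -702*302 - 1410 = -212004 - 1410 = -213414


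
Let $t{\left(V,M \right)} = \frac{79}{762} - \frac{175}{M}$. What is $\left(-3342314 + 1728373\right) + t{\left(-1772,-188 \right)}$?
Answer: $- \frac{115603291847}{71628} \approx -1.6139 \cdot 10^{6}$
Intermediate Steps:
$t{\left(V,M \right)} = \frac{79}{762} - \frac{175}{M}$ ($t{\left(V,M \right)} = 79 \cdot \frac{1}{762} - \frac{175}{M} = \frac{79}{762} - \frac{175}{M}$)
$\left(-3342314 + 1728373\right) + t{\left(-1772,-188 \right)} = \left(-3342314 + 1728373\right) - \left(- \frac{79}{762} + \frac{175}{-188}\right) = -1613941 + \left(\frac{79}{762} - - \frac{175}{188}\right) = -1613941 + \left(\frac{79}{762} + \frac{175}{188}\right) = -1613941 + \frac{74101}{71628} = - \frac{115603291847}{71628}$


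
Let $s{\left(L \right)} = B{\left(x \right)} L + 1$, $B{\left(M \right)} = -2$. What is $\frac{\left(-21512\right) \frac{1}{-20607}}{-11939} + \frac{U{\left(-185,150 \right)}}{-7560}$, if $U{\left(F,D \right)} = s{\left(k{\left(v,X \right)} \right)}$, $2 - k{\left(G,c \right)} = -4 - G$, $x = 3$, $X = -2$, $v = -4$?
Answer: $\frac{63938911}{206662657320} \approx 0.00030939$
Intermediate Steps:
$k{\left(G,c \right)} = 6 + G$ ($k{\left(G,c \right)} = 2 - \left(-4 - G\right) = 2 + \left(4 + G\right) = 6 + G$)
$s{\left(L \right)} = 1 - 2 L$ ($s{\left(L \right)} = - 2 L + 1 = 1 - 2 L$)
$U{\left(F,D \right)} = -3$ ($U{\left(F,D \right)} = 1 - 2 \left(6 - 4\right) = 1 - 4 = -3$)
$\frac{\left(-21512\right) \frac{1}{-20607}}{-11939} + \frac{U{\left(-185,150 \right)}}{-7560} = \frac{\left(-21512\right) \frac{1}{-20607}}{-11939} - \frac{3}{-7560} = \left(-21512\right) \left(- \frac{1}{20607}\right) \left(- \frac{1}{11939}\right) - - \frac{1}{2520} = \frac{21512}{20607} \left(- \frac{1}{11939}\right) + \frac{1}{2520} = - \frac{21512}{246026973} + \frac{1}{2520} = \frac{63938911}{206662657320}$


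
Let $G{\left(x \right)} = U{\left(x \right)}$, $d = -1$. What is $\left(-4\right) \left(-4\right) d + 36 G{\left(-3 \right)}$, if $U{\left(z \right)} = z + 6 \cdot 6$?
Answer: $1172$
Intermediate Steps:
$U{\left(z \right)} = 36 + z$ ($U{\left(z \right)} = z + 36 = 36 + z$)
$G{\left(x \right)} = 36 + x$
$\left(-4\right) \left(-4\right) d + 36 G{\left(-3 \right)} = \left(-4\right) \left(-4\right) \left(-1\right) + 36 \left(36 - 3\right) = 16 \left(-1\right) + 36 \cdot 33 = -16 + 1188 = 1172$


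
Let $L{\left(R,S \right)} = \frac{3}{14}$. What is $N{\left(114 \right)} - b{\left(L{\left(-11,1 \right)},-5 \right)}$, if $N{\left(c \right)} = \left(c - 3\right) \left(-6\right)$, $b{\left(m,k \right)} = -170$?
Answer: $-496$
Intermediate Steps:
$L{\left(R,S \right)} = \frac{3}{14}$ ($L{\left(R,S \right)} = 3 \cdot \frac{1}{14} = \frac{3}{14}$)
$N{\left(c \right)} = 18 - 6 c$ ($N{\left(c \right)} = \left(-3 + c\right) \left(-6\right) = 18 - 6 c$)
$N{\left(114 \right)} - b{\left(L{\left(-11,1 \right)},-5 \right)} = \left(18 - 684\right) - -170 = \left(18 - 684\right) + 170 = -666 + 170 = -496$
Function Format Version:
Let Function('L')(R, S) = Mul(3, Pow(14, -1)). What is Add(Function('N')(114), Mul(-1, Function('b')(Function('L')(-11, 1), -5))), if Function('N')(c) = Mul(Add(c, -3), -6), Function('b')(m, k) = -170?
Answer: -496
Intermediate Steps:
Function('L')(R, S) = Rational(3, 14) (Function('L')(R, S) = Mul(3, Rational(1, 14)) = Rational(3, 14))
Function('N')(c) = Add(18, Mul(-6, c)) (Function('N')(c) = Mul(Add(-3, c), -6) = Add(18, Mul(-6, c)))
Add(Function('N')(114), Mul(-1, Function('b')(Function('L')(-11, 1), -5))) = Add(Add(18, Mul(-6, 114)), Mul(-1, -170)) = Add(Add(18, -684), 170) = Add(-666, 170) = -496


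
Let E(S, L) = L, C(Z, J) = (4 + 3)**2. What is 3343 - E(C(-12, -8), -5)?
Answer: 3348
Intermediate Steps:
C(Z, J) = 49 (C(Z, J) = 7**2 = 49)
3343 - E(C(-12, -8), -5) = 3343 - 1*(-5) = 3343 + 5 = 3348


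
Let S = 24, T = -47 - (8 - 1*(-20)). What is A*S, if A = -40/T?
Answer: 64/5 ≈ 12.800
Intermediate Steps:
T = -75 (T = -47 - (8 + 20) = -47 - 1*28 = -47 - 28 = -75)
A = 8/15 (A = -40/(-75) = -40*(-1)/75 = -1*(-8/15) = 8/15 ≈ 0.53333)
A*S = (8/15)*24 = 64/5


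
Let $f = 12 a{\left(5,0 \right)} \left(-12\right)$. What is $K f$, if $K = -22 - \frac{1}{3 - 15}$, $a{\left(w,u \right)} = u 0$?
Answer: $0$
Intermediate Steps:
$a{\left(w,u \right)} = 0$
$f = 0$ ($f = 12 \cdot 0 \left(-12\right) = 0 \left(-12\right) = 0$)
$K = - \frac{263}{12}$ ($K = -22 - \frac{1}{-12} = -22 - - \frac{1}{12} = -22 + \frac{1}{12} = - \frac{263}{12} \approx -21.917$)
$K f = \left(- \frac{263}{12}\right) 0 = 0$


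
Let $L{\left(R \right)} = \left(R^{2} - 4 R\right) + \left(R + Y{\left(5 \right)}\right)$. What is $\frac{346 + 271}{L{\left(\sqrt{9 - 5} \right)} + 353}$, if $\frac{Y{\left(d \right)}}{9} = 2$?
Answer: $\frac{617}{369} \approx 1.6721$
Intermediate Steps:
$Y{\left(d \right)} = 18$ ($Y{\left(d \right)} = 9 \cdot 2 = 18$)
$L{\left(R \right)} = 18 + R^{2} - 3 R$ ($L{\left(R \right)} = \left(R^{2} - 4 R\right) + \left(R + 18\right) = \left(R^{2} - 4 R\right) + \left(18 + R\right) = 18 + R^{2} - 3 R$)
$\frac{346 + 271}{L{\left(\sqrt{9 - 5} \right)} + 353} = \frac{346 + 271}{\left(18 + \left(\sqrt{9 - 5}\right)^{2} - 3 \sqrt{9 - 5}\right) + 353} = \frac{617}{\left(18 + \left(\sqrt{4}\right)^{2} - 3 \sqrt{4}\right) + 353} = \frac{617}{\left(18 + 2^{2} - 6\right) + 353} = \frac{617}{\left(18 + 4 - 6\right) + 353} = \frac{617}{16 + 353} = \frac{617}{369}$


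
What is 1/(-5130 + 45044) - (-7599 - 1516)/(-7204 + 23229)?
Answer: 72766427/127924370 ≈ 0.56882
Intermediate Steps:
1/(-5130 + 45044) - (-7599 - 1516)/(-7204 + 23229) = 1/39914 - (-9115)/16025 = 1/39914 - 1*(-1823/3205) = 1/39914 + 1823/3205 = 72766427/127924370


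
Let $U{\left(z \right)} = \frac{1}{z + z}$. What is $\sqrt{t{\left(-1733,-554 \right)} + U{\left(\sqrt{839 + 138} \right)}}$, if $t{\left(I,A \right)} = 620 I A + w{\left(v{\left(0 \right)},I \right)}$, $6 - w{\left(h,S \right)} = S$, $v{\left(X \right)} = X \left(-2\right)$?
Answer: $\frac{\sqrt{2272743395921164 + 1954 \sqrt{977}}}{1954} \approx 24398.0$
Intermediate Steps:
$v{\left(X \right)} = - 2 X$
$w{\left(h,S \right)} = 6 - S$
$U{\left(z \right)} = \frac{1}{2 z}$
$t{\left(I,A \right)} = 6 - I + 620 A I$ ($t{\left(I,A \right)} = 620 I A - \left(-6 + I\right) = 620 A I - \left(-6 + I\right) = 6 - I + 620 A I$)
$\sqrt{t{\left(-1733,-554 \right)} + U{\left(\sqrt{839 + 138} \right)}} = \sqrt{\left(6 - -1733 + 620 \left(-554\right) \left(-1733\right)\right) + \frac{1}{2 \sqrt{839 + 138}}} = \sqrt{\left(6 + 1733 + 595250840\right) + \frac{1}{2 \sqrt{977}}} = \sqrt{595252579 + \frac{\frac{1}{977} \sqrt{977}}{2}} = \sqrt{595252579 + \frac{\sqrt{977}}{1954}}$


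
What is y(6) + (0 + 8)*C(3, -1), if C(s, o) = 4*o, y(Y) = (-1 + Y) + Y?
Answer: -21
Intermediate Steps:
y(Y) = -1 + 2*Y
y(6) + (0 + 8)*C(3, -1) = (-1 + 2*6) + (0 + 8)*(4*(-1)) = (-1 + 12) + 8*(-4) = 11 - 32 = -21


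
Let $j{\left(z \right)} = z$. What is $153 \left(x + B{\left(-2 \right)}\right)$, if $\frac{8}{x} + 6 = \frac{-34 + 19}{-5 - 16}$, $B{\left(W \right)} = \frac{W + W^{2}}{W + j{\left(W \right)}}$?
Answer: $- \frac{22797}{74} \approx -308.07$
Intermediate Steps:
$B{\left(W \right)} = \frac{W + W^{2}}{2 W}$ ($B{\left(W \right)} = \frac{W + W^{2}}{W + W} = \frac{W + W^{2}}{2 W}$)
$x = - \frac{56}{37}$ ($x = \frac{8}{-6 + \frac{-34 + 19}{-5 - 16}} = \frac{8}{-6 - \frac{15}{-21}} = \frac{8}{-6 - - \frac{5}{7}} = \frac{8}{-6 + \frac{5}{7}} = \frac{8}{- \frac{37}{7}} = 8 \left(- \frac{7}{37}\right) = - \frac{56}{37} \approx -1.5135$)
$153 \left(x + B{\left(-2 \right)}\right) = 153 \left(- \frac{56}{37} + \left(\frac{1}{2} + \frac{1}{2} \left(-2\right)\right)\right) = 153 \left(- \frac{56}{37} + \left(\frac{1}{2} - 1\right)\right) = 153 \left(- \frac{56}{37} - \frac{1}{2}\right) = 153 \left(- \frac{149}{74}\right) = - \frac{22797}{74}$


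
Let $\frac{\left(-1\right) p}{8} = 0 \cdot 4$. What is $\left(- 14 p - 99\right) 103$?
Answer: $-10197$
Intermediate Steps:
$p = 0$ ($p = - 8 \cdot 0 \cdot 4 = \left(-8\right) 0 = 0$)
$\left(- 14 p - 99\right) 103 = \left(\left(-14\right) 0 - 99\right) 103 = \left(0 - 99\right) 103 = \left(-99\right) 103 = -10197$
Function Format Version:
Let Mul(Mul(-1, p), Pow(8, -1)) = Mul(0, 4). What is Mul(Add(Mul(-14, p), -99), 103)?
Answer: -10197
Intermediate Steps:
p = 0 (p = Mul(-8, Mul(0, 4)) = Mul(-8, 0) = 0)
Mul(Add(Mul(-14, p), -99), 103) = Mul(Add(Mul(-14, 0), -99), 103) = Mul(Add(0, -99), 103) = Mul(-99, 103) = -10197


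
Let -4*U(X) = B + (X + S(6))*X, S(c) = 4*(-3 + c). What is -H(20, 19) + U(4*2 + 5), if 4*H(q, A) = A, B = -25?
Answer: -319/4 ≈ -79.750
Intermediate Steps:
H(q, A) = A/4
S(c) = -12 + 4*c
U(X) = 25/4 - X*(12 + X)/4 (U(X) = -(-25 + (X + (-12 + 4*6))*X)/4 = -(-25 + (X + (-12 + 24))*X)/4 = -(-25 + (X + 12)*X)/4 = -(-25 + (12 + X)*X)/4 = -(-25 + X*(12 + X))/4 = 25/4 - X*(12 + X)/4)
-H(20, 19) + U(4*2 + 5) = -19/4 + (25/4 - 3*(4*2 + 5) - (4*2 + 5)²/4) = -1*19/4 + (25/4 - 3*(8 + 5) - (8 + 5)²/4) = -19/4 + (25/4 - 3*13 - ¼*13²) = -19/4 + (25/4 - 39 - ¼*169) = -19/4 + (25/4 - 39 - 169/4) = -19/4 - 75 = -319/4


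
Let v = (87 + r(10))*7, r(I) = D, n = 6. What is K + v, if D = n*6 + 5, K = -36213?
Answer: -35317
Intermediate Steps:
D = 41 (D = 6*6 + 5 = 36 + 5 = 41)
r(I) = 41
v = 896 (v = (87 + 41)*7 = 128*7 = 896)
K + v = -36213 + 896 = -35317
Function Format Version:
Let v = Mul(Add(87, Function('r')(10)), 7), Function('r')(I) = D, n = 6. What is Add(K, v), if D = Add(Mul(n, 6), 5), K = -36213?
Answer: -35317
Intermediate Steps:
D = 41 (D = Add(Mul(6, 6), 5) = Add(36, 5) = 41)
Function('r')(I) = 41
v = 896 (v = Mul(Add(87, 41), 7) = Mul(128, 7) = 896)
Add(K, v) = Add(-36213, 896) = -35317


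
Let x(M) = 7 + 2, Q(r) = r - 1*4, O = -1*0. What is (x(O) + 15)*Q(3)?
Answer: -24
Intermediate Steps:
O = 0
Q(r) = -4 + r (Q(r) = r - 4 = -4 + r)
x(M) = 9
(x(O) + 15)*Q(3) = (9 + 15)*(-4 + 3) = 24*(-1) = -24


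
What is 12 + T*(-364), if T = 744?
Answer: -270804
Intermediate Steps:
12 + T*(-364) = 12 + 744*(-364) = 12 - 270816 = -270804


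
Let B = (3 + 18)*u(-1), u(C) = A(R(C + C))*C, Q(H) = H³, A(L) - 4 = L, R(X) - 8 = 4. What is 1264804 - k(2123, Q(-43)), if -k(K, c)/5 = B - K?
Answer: 1252509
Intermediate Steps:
R(X) = 12 (R(X) = 8 + 4 = 12)
A(L) = 4 + L
u(C) = 16*C (u(C) = (4 + 12)*C = 16*C)
B = -336 (B = (3 + 18)*(16*(-1)) = 21*(-16) = -336)
k(K, c) = 1680 + 5*K (k(K, c) = -5*(-336 - K) = 1680 + 5*K)
1264804 - k(2123, Q(-43)) = 1264804 - (1680 + 5*2123) = 1264804 - (1680 + 10615) = 1264804 - 1*12295 = 1264804 - 12295 = 1252509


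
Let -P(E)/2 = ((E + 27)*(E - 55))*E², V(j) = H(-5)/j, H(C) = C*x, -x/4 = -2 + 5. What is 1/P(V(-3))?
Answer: 1/420000 ≈ 2.3810e-6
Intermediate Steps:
x = -12 (x = -4*(-2 + 5) = -4*3 = -12)
H(C) = -12*C (H(C) = C*(-12) = -12*C)
V(j) = 60/j (V(j) = (-12*(-5))/j = 60/j)
P(E) = -2*E²*(-55 + E)*(27 + E) (P(E) = -2*(E + 27)*(E - 55)*E² = -2*(27 + E)*(-55 + E)*E² = -2*(-55 + E)*(27 + E)*E² = -2*E²*(-55 + E)*(27 + E))
1/P(V(-3)) = 1/(2*(60/(-3))²*(1485 - (60/(-3))² + 28*(60/(-3)))) = 1/(2*(60*(-⅓))²*(1485 - (60*(-⅓))² + 28*(60*(-⅓)))) = 1/(2*(-20)²*(1485 - 1*(-20)² + 28*(-20))) = 1/(2*400*(1485 - 1*400 - 560)) = 1/(2*400*(1485 - 400 - 560)) = 1/(2*400*525) = 1/420000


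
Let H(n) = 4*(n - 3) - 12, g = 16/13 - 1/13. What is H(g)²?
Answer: 63504/169 ≈ 375.76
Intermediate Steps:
g = 15/13 (g = 16*(1/13) - 1*1/13 = 16/13 - 1/13 = 15/13 ≈ 1.1538)
H(n) = -24 + 4*n (H(n) = 4*(-3 + n) - 12 = (-12 + 4*n) - 12 = -24 + 4*n)
H(g)² = (-24 + 4*(15/13))² = (-24 + 60/13)² = (-252/13)² = 63504/169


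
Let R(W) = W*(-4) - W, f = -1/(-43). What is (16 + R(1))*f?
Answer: 11/43 ≈ 0.25581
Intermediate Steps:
f = 1/43 (f = -1*(-1/43) = 1/43 ≈ 0.023256)
R(W) = -5*W (R(W) = -4*W - W = -5*W)
(16 + R(1))*f = (16 - 5*1)*(1/43) = (16 - 5)*(1/43) = 11*(1/43) = 11/43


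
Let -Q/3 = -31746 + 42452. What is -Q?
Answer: 32118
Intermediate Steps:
Q = -32118 (Q = -3*(-31746 + 42452) = -3*10706 = -32118)
-Q = -1*(-32118) = 32118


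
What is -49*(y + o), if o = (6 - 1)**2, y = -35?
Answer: 490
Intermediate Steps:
o = 25 (o = 5**2 = 25)
-49*(y + o) = -49*(-35 + 25) = -49*(-10) = 490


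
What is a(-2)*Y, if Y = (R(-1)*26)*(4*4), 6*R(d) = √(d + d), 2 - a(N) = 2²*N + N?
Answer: 832*I*√2 ≈ 1176.6*I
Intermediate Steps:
a(N) = 2 - 5*N (a(N) = 2 - (2²*N + N) = 2 - (4*N + N) = 2 - 5*N)
R(d) = √2*√d/6 (R(d) = √(d + d)/6 = √(2*d)/6 = (√2*√d)/6 = √2*√d/6)
Y = 208*I*√2/3 (Y = ((√2*√(-1)/6)*26)*(4*4) = ((√2*I/6)*26)*16 = ((I*√2/6)*26)*16 = (13*I*√2/3)*16 = 208*I*√2/3 ≈ 98.052*I)
a(-2)*Y = (2 - 5*(-2))*(208*I*√2/3) = (2 + 10)*(208*I*√2/3) = 12*(208*I*√2/3) = 832*I*√2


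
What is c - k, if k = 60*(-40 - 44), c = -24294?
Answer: -19254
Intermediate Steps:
k = -5040 (k = 60*(-84) = -5040)
c - k = -24294 - 1*(-5040) = -24294 + 5040 = -19254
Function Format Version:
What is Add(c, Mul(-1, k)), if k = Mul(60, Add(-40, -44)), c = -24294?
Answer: -19254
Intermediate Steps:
k = -5040 (k = Mul(60, -84) = -5040)
Add(c, Mul(-1, k)) = Add(-24294, Mul(-1, -5040)) = Add(-24294, 5040) = -19254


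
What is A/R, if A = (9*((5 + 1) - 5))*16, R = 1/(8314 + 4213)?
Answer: 1803888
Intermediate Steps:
R = 1/12527 ≈ 7.9828e-5
A = 144 (A = (9*(6 - 5))*16 = (9*1)*16 = 9*16 = 144)
A/R = 144/(1/12527) = 144*12527 = 1803888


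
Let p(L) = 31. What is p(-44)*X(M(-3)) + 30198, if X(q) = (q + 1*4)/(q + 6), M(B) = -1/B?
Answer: 574165/19 ≈ 30219.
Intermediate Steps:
X(q) = (4 + q)/(6 + q) (X(q) = (q + 4)/(6 + q) = (4 + q)/(6 + q))
p(-44)*X(M(-3)) + 30198 = 31*((4 - 1/(-3))/(6 - 1/(-3))) + 30198 = 31*((4 - 1*(-⅓))/(6 - 1*(-⅓))) + 30198 = 31*((4 + ⅓)/(6 + ⅓)) + 30198 = 31*((13/3)/(19/3)) + 30198 = 31*((3/19)*(13/3)) + 30198 = 31*(13/19) + 30198 = 403/19 + 30198 = 574165/19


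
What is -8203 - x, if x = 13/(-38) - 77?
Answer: -308775/38 ≈ -8125.7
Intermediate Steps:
x = -2939/38 (x = -1/38*13 - 77 = -13/38 - 77 = -2939/38 ≈ -77.342)
-8203 - x = -8203 - 1*(-2939/38) = -8203 + 2939/38 = -308775/38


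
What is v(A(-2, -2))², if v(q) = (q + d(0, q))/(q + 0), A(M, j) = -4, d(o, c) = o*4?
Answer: 1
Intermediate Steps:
d(o, c) = 4*o
v(q) = 1 (v(q) = (q + 4*0)/(q + 0) = (q + 0)/q = q/q = 1)
v(A(-2, -2))² = 1² = 1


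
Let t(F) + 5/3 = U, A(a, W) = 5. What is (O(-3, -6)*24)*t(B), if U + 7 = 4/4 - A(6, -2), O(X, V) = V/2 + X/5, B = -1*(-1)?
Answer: 5472/5 ≈ 1094.4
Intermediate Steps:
B = 1
O(X, V) = V/2 + X/5 (O(X, V) = V*(½) + X*(⅕) = V/2 + X/5)
U = -11 (U = -7 + (4/4 - 1*5) = -7 + (4*(¼) - 5) = -7 + (1 - 5) = -7 - 4 = -11)
t(F) = -38/3 (t(F) = -5/3 - 11 = -38/3)
(O(-3, -6)*24)*t(B) = (((½)*(-6) + (⅕)*(-3))*24)*(-38/3) = ((-3 - ⅗)*24)*(-38/3) = -18/5*24*(-38/3) = -432/5*(-38/3) = 5472/5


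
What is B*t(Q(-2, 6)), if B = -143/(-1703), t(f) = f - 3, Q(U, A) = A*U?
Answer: -165/131 ≈ -1.2595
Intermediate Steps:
t(f) = -3 + f
B = 11/131 (B = -143*(-1/1703) = 11/131 ≈ 0.083969)
B*t(Q(-2, 6)) = 11*(-3 + 6*(-2))/131 = 11*(-3 - 12)/131 = (11/131)*(-15) = -165/131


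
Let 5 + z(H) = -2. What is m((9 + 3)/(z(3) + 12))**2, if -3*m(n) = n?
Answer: 16/25 ≈ 0.64000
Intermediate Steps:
z(H) = -7 (z(H) = -5 - 2 = -7)
m(n) = -n/3
m((9 + 3)/(z(3) + 12))**2 = (-(9 + 3)/(3*(-7 + 12)))**2 = (-4/5)**2 = 16/25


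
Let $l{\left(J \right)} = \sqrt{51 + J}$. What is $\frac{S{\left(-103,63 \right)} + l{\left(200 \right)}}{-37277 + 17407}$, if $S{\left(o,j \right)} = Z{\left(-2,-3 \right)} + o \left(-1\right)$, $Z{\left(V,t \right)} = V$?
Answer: $- \frac{101}{19870} - \frac{\sqrt{251}}{19870} \approx -0.0058804$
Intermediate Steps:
$S{\left(o,j \right)} = -2 - o$ ($S{\left(o,j \right)} = -2 + o \left(-1\right) = -2 - o$)
$\frac{S{\left(-103,63 \right)} + l{\left(200 \right)}}{-37277 + 17407} = \frac{\left(-2 - -103\right) + \sqrt{51 + 200}}{-37277 + 17407} = \frac{\left(-2 + 103\right) + \sqrt{251}}{-19870} = \left(101 + \sqrt{251}\right) \left(- \frac{1}{19870}\right) = - \frac{101}{19870} - \frac{\sqrt{251}}{19870}$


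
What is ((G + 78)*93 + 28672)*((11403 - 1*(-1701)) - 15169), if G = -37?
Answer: -67081525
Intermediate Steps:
((G + 78)*93 + 28672)*((11403 - 1*(-1701)) - 15169) = ((-37 + 78)*93 + 28672)*((11403 - 1*(-1701)) - 15169) = (41*93 + 28672)*((11403 + 1701) - 15169) = (3813 + 28672)*(13104 - 15169) = 32485*(-2065) = -67081525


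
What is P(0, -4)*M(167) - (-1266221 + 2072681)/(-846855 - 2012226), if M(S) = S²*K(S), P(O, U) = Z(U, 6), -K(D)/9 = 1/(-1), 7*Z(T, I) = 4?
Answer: 956844801848/6671189 ≈ 1.4343e+5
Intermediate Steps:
Z(T, I) = 4/7 (Z(T, I) = (⅐)*4 = 4/7)
K(D) = 9 (K(D) = -9/(-1) = -9*(-1) = 9)
P(O, U) = 4/7
M(S) = 9*S² (M(S) = S²*9 = 9*S²)
P(0, -4)*M(167) - (-1266221 + 2072681)/(-846855 - 2012226) = 4*(9*167²)/7 - (-1266221 + 2072681)/(-846855 - 2012226) = 4*(9*27889)/7 - 806460/(-2859081) = (4/7)*251001 - 806460*(-1)/2859081 = 1004004/7 - 1*(-268820/953027) = 1004004/7 + 268820/953027 = 956844801848/6671189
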